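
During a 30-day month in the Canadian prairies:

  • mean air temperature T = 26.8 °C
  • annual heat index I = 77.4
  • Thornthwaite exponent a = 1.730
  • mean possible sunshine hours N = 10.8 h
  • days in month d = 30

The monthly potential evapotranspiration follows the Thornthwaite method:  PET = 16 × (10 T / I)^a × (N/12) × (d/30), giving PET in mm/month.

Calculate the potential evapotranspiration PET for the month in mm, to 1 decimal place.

10T/I = 10 × 26.8 / 77.4 = 3.4625
(10T/I)^a = 3.4625^1.730 = 8.5732
Uncorrected PET = 16 × 8.5732 = 137.171 mm
Correction = (N/12)(d/30) = (10.8/12)(30/30) = 0.9000
PET = 137.171 × 0.9000 = 123.454 mm/month

123.5 mm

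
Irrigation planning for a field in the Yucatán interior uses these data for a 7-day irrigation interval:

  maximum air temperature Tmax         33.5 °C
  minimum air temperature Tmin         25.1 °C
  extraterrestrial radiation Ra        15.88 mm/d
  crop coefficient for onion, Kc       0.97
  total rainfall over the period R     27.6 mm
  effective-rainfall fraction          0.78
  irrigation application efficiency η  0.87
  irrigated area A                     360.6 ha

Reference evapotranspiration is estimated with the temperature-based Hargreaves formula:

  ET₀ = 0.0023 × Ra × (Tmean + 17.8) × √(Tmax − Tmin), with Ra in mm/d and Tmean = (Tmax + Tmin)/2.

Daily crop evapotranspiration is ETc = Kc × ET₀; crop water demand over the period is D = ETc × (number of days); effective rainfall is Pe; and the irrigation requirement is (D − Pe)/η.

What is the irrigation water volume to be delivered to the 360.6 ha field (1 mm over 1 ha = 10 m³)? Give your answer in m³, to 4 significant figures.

51090 m³

Tmean = (33.5 + 25.1)/2 = 29.30 °C
ET₀ = 0.0023 × 15.88 × (29.30 + 17.8) × √8.4 = 0.0023 × 15.88 × 47.10 × 2.8983 = 4.9859 mm/d
ETc = Kc × ET₀ = 0.97 × 4.9859 = 4.8363 mm/d
Crop demand D = ETc × 7 d = 4.8363 × 7 = 33.854 mm
Pe = 0.78 × 27.6 = 21.528 mm
D − Pe = 33.854 − 21.528 = 12.326 mm
Gross irrigation = 12.326 / 0.87 = 14.168 mm
Volume = 14.168 mm × 360.6 ha × 10 = 51089.8 m³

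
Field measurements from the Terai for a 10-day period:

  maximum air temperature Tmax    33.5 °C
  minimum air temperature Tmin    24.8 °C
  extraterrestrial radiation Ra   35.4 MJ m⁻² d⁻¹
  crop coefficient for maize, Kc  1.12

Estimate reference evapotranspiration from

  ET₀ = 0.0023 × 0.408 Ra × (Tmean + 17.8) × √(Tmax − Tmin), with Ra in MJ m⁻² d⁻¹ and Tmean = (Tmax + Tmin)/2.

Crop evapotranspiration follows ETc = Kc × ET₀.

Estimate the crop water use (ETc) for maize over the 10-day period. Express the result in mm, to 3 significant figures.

51.5 mm

Tmean = (33.5 + 24.8)/2 = 29.15 °C
0.408 Ra = 0.408 × 35.4 = 14.4432 mm/d equivalent
ET₀ = 0.0023 × 14.4432 × (29.15 + 17.8) × √8.7 = 0.0023 × 14.4432 × 46.95 × 2.9496 = 4.6003 mm/d
ETc = Kc × ET₀ = 1.12 × 4.6003 = 5.1523 mm/d
Over 10 days: 5.1523 × 10 = 51.523 mm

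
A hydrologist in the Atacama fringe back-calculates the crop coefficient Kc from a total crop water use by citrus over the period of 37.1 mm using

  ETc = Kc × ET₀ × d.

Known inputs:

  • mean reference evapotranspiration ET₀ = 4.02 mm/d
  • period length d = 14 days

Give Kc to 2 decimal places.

0.66

ETc = Kc × ET₀ × d  ⇒  Kc = ETc / (ET₀ × d)
Kc = 37.1 / (4.02 × 14) = 37.1 / 56.28 = 0.6592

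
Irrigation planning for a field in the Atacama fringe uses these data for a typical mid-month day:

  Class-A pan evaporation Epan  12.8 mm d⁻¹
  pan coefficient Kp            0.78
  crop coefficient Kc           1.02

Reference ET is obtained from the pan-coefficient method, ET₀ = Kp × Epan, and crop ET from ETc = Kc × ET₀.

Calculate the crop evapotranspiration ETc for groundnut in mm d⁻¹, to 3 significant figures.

10.2 mm d⁻¹

ET₀ = 0.78 × 12.8 = 9.9840 mm/d
ETc = Kc × ET₀ = 1.02 × 9.9840 = 10.1837 mm/d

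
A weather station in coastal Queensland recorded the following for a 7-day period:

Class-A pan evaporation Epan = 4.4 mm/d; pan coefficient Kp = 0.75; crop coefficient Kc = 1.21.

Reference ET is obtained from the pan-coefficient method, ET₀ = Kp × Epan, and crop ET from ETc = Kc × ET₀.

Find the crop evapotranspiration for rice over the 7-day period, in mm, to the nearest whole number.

28 mm

ET₀ = 0.75 × 4.4 = 3.3000 mm/d
ETc = Kc × ET₀ = 1.21 × 3.3000 = 3.9930 mm/d
Over 7 days: 3.9930 × 7 = 27.951 mm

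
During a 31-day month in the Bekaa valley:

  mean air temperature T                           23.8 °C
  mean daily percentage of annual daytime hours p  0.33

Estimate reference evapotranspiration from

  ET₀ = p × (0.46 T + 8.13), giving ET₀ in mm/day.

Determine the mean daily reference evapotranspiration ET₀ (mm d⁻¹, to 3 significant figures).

6.30 mm d⁻¹

ET₀ = 0.33 × (0.46 × 23.8 + 8.13) = 0.33 × 19.078 = 6.2957 mm/d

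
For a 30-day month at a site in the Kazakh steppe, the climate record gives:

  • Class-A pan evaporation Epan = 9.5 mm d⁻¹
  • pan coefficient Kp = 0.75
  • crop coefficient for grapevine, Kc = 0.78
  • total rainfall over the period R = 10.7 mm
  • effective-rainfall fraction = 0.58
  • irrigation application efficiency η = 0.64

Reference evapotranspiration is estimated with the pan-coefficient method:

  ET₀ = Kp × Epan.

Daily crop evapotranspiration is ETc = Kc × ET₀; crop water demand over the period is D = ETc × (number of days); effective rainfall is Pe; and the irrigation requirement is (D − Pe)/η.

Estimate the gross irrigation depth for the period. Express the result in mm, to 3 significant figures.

251 mm

ET₀ = 0.75 × 9.5 = 7.1250 mm/d
ETc = Kc × ET₀ = 0.78 × 7.1250 = 5.5575 mm/d
Crop demand D = ETc × 30 d = 5.5575 × 30 = 166.725 mm
Pe = 0.58 × 10.7 = 6.206 mm
D − Pe = 166.725 − 6.206 = 160.519 mm
Gross irrigation = 160.519 / 0.64 = 250.811 mm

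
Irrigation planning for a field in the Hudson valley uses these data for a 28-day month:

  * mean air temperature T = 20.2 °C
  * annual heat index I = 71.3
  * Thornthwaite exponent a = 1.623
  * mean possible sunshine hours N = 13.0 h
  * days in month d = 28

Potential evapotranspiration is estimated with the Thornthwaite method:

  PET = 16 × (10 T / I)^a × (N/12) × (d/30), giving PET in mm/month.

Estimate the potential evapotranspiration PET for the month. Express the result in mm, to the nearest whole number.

10T/I = 10 × 20.2 / 71.3 = 2.8331
(10T/I)^a = 2.8331^1.623 = 5.4203
Uncorrected PET = 16 × 5.4203 = 86.725 mm
Correction = (N/12)(d/30) = (13.0/12)(28/30) = 1.0111
PET = 86.725 × 1.0111 = 87.688 mm/month

88 mm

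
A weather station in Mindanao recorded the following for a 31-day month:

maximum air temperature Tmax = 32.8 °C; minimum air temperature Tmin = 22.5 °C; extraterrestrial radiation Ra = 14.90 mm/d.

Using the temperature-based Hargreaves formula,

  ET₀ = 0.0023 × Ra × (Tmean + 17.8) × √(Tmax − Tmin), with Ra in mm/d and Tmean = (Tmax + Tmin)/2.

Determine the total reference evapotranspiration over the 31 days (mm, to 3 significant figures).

Tmean = (32.8 + 22.5)/2 = 27.65 °C
ET₀ = 0.0023 × 14.90 × (27.65 + 17.8) × √10.3 = 0.0023 × 14.90 × 45.45 × 3.2094 = 4.9989 mm/d
Over 31 days: 4.9989 × 31 = 154.966 mm

155 mm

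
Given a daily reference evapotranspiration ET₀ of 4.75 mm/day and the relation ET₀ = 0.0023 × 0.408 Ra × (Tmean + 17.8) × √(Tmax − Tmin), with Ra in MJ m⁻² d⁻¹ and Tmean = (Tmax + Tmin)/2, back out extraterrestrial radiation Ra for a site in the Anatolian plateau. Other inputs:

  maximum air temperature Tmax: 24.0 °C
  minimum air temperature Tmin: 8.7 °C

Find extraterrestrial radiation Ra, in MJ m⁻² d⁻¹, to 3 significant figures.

Tmean = (24.0+8.7)/2 = 16.35 °C; ΔT = 15.3
Ra = ET₀ / [0.0023 × 0.408 × (Tmean+17.8) × √ΔT]
   = 4.75 / (0.0023 × 0.408 × 34.15 × 3.9115) = 37.894 MJ m⁻² d⁻¹

37.9 MJ m⁻² d⁻¹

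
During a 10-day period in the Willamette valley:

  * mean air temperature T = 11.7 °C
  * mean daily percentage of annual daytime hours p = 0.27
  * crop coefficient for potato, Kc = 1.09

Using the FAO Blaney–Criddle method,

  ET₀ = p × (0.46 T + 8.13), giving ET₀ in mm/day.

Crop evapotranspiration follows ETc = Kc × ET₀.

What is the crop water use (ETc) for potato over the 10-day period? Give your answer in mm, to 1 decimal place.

39.8 mm

ET₀ = 0.27 × (0.46 × 11.7 + 8.13) = 0.27 × 13.512 = 3.6482 mm/d
ETc = Kc × ET₀ = 1.09 × 3.6482 = 3.9765 mm/d
Over 10 days: 3.9765 × 10 = 39.765 mm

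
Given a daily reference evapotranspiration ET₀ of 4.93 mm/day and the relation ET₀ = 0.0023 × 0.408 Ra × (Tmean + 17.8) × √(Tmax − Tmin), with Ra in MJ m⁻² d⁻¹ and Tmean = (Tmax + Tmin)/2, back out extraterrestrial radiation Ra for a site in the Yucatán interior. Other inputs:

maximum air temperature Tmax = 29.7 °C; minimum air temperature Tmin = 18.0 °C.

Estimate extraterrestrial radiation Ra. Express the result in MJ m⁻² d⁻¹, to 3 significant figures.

36.9 MJ m⁻² d⁻¹

Tmean = (29.7+18.0)/2 = 23.85 °C; ΔT = 11.7
Ra = ET₀ / [0.0023 × 0.408 × (Tmean+17.8) × √ΔT]
   = 4.93 / (0.0023 × 0.408 × 41.65 × 3.4205) = 36.877 MJ m⁻² d⁻¹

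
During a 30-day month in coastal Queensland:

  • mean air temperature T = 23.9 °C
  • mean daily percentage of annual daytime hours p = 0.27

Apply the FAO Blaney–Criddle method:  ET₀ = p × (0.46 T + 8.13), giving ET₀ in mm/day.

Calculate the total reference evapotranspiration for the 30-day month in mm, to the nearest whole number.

155 mm

ET₀ = 0.27 × (0.46 × 23.9 + 8.13) = 0.27 × 19.124 = 5.1635 mm/d
Monthly total = 5.1635 × 30 = 154.905 mm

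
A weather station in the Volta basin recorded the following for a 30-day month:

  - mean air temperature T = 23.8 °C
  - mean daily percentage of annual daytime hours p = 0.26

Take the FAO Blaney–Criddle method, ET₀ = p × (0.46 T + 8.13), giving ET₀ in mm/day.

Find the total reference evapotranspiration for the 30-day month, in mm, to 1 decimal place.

ET₀ = 0.26 × (0.46 × 23.8 + 8.13) = 0.26 × 19.078 = 4.9603 mm/d
Monthly total = 4.9603 × 30 = 148.809 mm

148.8 mm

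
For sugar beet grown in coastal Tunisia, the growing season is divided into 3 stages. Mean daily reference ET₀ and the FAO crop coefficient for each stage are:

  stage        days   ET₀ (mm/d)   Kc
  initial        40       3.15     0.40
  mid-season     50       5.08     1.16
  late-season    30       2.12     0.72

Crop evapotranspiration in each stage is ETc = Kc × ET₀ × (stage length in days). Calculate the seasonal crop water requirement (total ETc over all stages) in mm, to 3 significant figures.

initial: 0.40 × 3.15 × 40 = 50.40 mm
mid-season: 1.16 × 5.08 × 50 = 294.64 mm
late-season: 0.72 × 2.12 × 30 = 45.79 mm
Seasonal total = 390.83 mm

391 mm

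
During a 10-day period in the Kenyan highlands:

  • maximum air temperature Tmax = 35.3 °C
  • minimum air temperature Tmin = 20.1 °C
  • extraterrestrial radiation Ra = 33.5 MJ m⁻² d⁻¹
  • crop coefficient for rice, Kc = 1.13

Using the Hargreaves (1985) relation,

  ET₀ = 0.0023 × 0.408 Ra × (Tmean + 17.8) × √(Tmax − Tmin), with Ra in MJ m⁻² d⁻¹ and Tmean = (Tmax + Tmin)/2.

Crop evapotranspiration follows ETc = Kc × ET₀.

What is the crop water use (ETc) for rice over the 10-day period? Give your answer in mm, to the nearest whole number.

Tmean = (35.3 + 20.1)/2 = 27.70 °C
0.408 Ra = 0.408 × 33.5 = 13.6680 mm/d equivalent
ET₀ = 0.0023 × 13.6680 × (27.70 + 17.8) × √15.2 = 0.0023 × 13.6680 × 45.50 × 3.8987 = 5.5765 mm/d
ETc = Kc × ET₀ = 1.13 × 5.5765 = 6.3014 mm/d
Over 10 days: 6.3014 × 10 = 63.014 mm

63 mm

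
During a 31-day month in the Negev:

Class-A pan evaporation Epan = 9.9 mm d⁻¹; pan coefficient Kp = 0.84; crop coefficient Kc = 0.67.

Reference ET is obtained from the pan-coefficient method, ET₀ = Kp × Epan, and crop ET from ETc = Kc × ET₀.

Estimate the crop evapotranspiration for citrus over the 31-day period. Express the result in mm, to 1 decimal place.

172.7 mm

ET₀ = 0.84 × 9.9 = 8.3160 mm/d
ETc = Kc × ET₀ = 0.67 × 8.3160 = 5.5717 mm/d
Over 31 days: 5.5717 × 31 = 172.723 mm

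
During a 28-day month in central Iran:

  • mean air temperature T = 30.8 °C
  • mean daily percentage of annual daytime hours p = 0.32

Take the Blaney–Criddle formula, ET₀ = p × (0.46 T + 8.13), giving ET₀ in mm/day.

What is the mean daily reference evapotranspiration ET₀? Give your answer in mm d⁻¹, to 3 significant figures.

ET₀ = 0.32 × (0.46 × 30.8 + 8.13) = 0.32 × 22.298 = 7.1354 mm/d

7.14 mm d⁻¹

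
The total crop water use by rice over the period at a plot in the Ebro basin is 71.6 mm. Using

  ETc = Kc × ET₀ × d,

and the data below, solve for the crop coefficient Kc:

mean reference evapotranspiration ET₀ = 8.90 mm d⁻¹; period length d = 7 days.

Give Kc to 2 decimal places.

ETc = Kc × ET₀ × d  ⇒  Kc = ETc / (ET₀ × d)
Kc = 71.6 / (8.90 × 7) = 71.6 / 62.30 = 1.1493

1.15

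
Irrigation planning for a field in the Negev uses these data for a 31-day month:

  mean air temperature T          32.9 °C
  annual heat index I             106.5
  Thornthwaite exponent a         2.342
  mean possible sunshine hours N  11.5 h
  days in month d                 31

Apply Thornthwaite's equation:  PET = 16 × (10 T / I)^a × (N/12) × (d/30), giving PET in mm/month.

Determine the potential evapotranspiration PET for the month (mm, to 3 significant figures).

10T/I = 10 × 32.9 / 106.5 = 3.0892
(10T/I)^a = 3.0892^2.342 = 14.0352
Uncorrected PET = 16 × 14.0352 = 224.563 mm
Correction = (N/12)(d/30) = (11.5/12)(31/30) = 0.9903
PET = 224.563 × 0.9903 = 222.385 mm/month

222 mm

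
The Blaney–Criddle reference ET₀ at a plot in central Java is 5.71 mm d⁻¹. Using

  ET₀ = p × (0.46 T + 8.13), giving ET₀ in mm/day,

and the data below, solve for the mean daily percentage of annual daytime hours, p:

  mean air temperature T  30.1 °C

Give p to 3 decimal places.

0.260

p = ET₀ / (0.46 T + 8.13) = 5.71 / (0.46 × 30.1 + 8.13) = 5.71 / 21.976 = 0.2598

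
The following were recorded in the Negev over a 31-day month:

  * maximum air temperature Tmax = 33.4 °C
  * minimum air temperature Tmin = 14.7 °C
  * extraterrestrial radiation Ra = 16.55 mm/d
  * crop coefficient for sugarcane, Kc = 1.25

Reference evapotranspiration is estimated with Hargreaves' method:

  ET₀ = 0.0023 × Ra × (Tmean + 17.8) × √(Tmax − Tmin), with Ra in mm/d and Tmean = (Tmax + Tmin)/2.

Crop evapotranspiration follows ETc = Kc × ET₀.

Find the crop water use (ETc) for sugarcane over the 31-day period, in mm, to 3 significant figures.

Tmean = (33.4 + 14.7)/2 = 24.05 °C
ET₀ = 0.0023 × 16.55 × (24.05 + 17.8) × √18.7 = 0.0023 × 16.55 × 41.85 × 4.3243 = 6.8887 mm/d
ETc = Kc × ET₀ = 1.25 × 6.8887 = 8.6109 mm/d
Over 31 days: 8.6109 × 31 = 266.938 mm

267 mm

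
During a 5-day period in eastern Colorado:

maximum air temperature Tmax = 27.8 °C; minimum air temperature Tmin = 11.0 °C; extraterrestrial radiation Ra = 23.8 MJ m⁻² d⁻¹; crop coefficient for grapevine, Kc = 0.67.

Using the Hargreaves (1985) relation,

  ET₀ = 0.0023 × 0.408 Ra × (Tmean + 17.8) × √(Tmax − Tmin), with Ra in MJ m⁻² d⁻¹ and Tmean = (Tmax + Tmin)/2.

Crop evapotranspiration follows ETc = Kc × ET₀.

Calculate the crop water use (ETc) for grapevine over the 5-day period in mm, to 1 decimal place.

Tmean = (27.8 + 11.0)/2 = 19.40 °C
0.408 Ra = 0.408 × 23.8 = 9.7104 mm/d equivalent
ET₀ = 0.0023 × 9.7104 × (19.40 + 17.8) × √16.8 = 0.0023 × 9.7104 × 37.20 × 4.0988 = 3.4054 mm/d
ETc = Kc × ET₀ = 0.67 × 3.4054 = 2.2816 mm/d
Over 5 days: 2.2816 × 5 = 11.408 mm

11.4 mm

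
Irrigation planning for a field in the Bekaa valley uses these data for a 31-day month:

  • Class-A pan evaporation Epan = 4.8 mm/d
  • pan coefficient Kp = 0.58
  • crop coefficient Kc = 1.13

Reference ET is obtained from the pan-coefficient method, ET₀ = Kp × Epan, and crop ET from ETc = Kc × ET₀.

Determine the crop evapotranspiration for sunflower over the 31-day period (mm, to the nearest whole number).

ET₀ = 0.58 × 4.8 = 2.7840 mm/d
ETc = Kc × ET₀ = 1.13 × 2.7840 = 3.1459 mm/d
Over 31 days: 3.1459 × 31 = 97.523 mm

98 mm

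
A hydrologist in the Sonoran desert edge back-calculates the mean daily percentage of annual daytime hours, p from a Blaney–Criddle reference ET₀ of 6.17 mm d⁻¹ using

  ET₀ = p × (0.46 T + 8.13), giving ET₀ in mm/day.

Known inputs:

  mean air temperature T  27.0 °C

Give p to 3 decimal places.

p = ET₀ / (0.46 T + 8.13) = 6.17 / (0.46 × 27.0 + 8.13) = 6.17 / 20.550 = 0.3002

0.300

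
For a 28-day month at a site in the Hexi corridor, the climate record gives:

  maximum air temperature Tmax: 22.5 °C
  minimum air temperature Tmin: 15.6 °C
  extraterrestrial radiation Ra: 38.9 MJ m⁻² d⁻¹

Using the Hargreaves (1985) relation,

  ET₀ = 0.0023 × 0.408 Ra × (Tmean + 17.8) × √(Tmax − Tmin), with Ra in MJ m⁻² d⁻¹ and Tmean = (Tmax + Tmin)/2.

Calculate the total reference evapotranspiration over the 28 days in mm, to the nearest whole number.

99 mm

Tmean = (22.5 + 15.6)/2 = 19.05 °C
0.408 Ra = 0.408 × 38.9 = 15.8712 mm/d equivalent
ET₀ = 0.0023 × 15.8712 × (19.05 + 17.8) × √6.9 = 0.0023 × 15.8712 × 36.85 × 2.6268 = 3.5335 mm/d
Over 28 days: 3.5335 × 28 = 98.938 mm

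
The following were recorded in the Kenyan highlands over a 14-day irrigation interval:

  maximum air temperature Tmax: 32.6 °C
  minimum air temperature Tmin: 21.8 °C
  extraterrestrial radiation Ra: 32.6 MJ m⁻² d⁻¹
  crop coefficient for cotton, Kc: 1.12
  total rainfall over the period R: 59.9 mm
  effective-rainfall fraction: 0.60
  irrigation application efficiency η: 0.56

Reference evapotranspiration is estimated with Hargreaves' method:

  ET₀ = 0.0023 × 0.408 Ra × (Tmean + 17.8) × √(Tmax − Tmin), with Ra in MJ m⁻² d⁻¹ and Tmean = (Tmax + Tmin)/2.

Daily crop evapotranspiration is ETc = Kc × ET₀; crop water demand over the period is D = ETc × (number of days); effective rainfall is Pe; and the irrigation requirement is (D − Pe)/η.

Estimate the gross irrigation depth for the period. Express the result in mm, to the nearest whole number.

62 mm

Tmean = (32.6 + 21.8)/2 = 27.20 °C
0.408 Ra = 0.408 × 32.6 = 13.3008 mm/d equivalent
ET₀ = 0.0023 × 13.3008 × (27.20 + 17.8) × √10.8 = 0.0023 × 13.3008 × 45.00 × 3.2863 = 4.5240 mm/d
ETc = Kc × ET₀ = 1.12 × 4.5240 = 5.0669 mm/d
Crop demand D = ETc × 14 d = 5.0669 × 14 = 70.937 mm
Pe = 0.60 × 59.9 = 35.940 mm
D − Pe = 70.937 − 35.940 = 34.997 mm
Gross irrigation = 34.997 / 0.56 = 62.495 mm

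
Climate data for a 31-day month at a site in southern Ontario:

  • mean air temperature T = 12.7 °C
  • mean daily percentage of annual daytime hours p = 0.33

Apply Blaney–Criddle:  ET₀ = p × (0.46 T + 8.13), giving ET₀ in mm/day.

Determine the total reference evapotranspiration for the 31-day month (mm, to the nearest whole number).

ET₀ = 0.33 × (0.46 × 12.7 + 8.13) = 0.33 × 13.972 = 4.6108 mm/d
Monthly total = 4.6108 × 31 = 142.935 mm

143 mm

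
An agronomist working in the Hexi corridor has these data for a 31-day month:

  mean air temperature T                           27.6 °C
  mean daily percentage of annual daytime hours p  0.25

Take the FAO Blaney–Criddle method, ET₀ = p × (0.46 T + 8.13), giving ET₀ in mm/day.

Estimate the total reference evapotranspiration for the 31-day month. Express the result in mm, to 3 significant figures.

ET₀ = 0.25 × (0.46 × 27.6 + 8.13) = 0.25 × 20.826 = 5.2065 mm/d
Monthly total = 5.2065 × 31 = 161.402 mm

161 mm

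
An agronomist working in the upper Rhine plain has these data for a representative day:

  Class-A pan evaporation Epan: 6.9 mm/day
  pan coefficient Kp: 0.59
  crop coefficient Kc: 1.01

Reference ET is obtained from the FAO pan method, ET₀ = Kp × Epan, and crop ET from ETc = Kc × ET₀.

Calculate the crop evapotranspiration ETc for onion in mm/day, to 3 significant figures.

4.11 mm/day

ET₀ = 0.59 × 6.9 = 4.0710 mm/d
ETc = Kc × ET₀ = 1.01 × 4.0710 = 4.1117 mm/d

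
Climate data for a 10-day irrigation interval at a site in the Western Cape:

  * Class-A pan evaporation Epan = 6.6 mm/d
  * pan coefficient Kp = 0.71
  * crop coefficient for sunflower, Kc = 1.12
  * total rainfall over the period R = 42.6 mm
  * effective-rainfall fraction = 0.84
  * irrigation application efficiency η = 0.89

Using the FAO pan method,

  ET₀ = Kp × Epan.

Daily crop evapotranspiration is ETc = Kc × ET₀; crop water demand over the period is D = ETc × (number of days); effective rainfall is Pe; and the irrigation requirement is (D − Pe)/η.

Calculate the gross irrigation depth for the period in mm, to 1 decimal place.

18.8 mm

ET₀ = 0.71 × 6.6 = 4.6860 mm/d
ETc = Kc × ET₀ = 1.12 × 4.6860 = 5.2483 mm/d
Crop demand D = ETc × 10 d = 5.2483 × 10 = 52.483 mm
Pe = 0.84 × 42.6 = 35.784 mm
D − Pe = 52.483 − 35.784 = 16.699 mm
Gross irrigation = 16.699 / 0.89 = 18.763 mm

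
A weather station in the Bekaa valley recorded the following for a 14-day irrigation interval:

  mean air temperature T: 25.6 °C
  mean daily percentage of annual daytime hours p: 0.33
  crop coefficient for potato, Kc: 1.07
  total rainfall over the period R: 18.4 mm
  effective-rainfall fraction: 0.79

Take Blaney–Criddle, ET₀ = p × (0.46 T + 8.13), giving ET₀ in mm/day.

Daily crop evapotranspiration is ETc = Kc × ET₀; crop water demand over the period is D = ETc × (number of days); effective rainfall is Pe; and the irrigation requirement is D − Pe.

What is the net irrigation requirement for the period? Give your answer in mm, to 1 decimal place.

83.9 mm

ET₀ = 0.33 × (0.46 × 25.6 + 8.13) = 0.33 × 19.906 = 6.5690 mm/d
ETc = Kc × ET₀ = 1.07 × 6.5690 = 7.0288 mm/d
Crop demand D = ETc × 14 d = 7.0288 × 14 = 98.403 mm
Pe = 0.79 × 18.4 = 14.536 mm
D − Pe = 98.403 − 14.536 = 83.867 mm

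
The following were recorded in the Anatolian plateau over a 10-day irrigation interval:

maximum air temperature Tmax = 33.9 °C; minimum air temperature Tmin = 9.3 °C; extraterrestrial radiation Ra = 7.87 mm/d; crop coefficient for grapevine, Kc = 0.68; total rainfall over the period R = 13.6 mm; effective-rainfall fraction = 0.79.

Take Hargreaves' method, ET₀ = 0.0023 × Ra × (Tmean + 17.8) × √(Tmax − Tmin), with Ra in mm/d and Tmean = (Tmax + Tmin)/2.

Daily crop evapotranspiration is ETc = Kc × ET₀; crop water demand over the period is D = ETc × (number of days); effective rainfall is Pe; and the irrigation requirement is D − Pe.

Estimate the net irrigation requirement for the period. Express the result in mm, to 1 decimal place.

Tmean = (33.9 + 9.3)/2 = 21.60 °C
ET₀ = 0.0023 × 7.87 × (21.60 + 17.8) × √24.6 = 0.0023 × 7.87 × 39.40 × 4.9598 = 3.5372 mm/d
ETc = Kc × ET₀ = 0.68 × 3.5372 = 2.4053 mm/d
Crop demand D = ETc × 10 d = 2.4053 × 10 = 24.053 mm
Pe = 0.79 × 13.6 = 10.744 mm
D − Pe = 24.053 − 10.744 = 13.309 mm

13.3 mm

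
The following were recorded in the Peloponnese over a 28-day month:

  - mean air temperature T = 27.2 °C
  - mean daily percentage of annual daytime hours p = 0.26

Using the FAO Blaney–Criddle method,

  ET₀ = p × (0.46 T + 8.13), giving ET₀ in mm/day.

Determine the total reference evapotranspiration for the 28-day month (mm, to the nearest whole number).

150 mm

ET₀ = 0.26 × (0.46 × 27.2 + 8.13) = 0.26 × 20.642 = 5.3669 mm/d
Monthly total = 5.3669 × 28 = 150.273 mm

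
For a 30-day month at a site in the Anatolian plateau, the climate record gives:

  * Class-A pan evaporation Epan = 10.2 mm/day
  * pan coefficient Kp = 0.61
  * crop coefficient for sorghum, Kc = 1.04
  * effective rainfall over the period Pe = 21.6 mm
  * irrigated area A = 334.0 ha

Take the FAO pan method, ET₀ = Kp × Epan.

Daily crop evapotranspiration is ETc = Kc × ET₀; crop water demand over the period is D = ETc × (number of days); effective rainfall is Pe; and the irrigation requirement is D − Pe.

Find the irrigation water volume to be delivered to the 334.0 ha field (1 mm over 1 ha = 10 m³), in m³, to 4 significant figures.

ET₀ = 0.61 × 10.2 = 6.2220 mm/d
ETc = Kc × ET₀ = 1.04 × 6.2220 = 6.4709 mm/d
Crop demand D = ETc × 30 d = 6.4709 × 30 = 194.127 mm
D − Pe = 194.127 − 21.6 = 172.527 mm
Volume = 172.527 mm × 334.0 ha × 10 = 576240.2 m³

576200 m³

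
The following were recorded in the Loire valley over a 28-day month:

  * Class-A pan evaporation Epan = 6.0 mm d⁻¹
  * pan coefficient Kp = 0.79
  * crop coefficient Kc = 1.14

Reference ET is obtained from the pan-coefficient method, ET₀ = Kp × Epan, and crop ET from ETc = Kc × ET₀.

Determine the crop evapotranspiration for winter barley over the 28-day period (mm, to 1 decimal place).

151.3 mm

ET₀ = 0.79 × 6.0 = 4.7400 mm/d
ETc = Kc × ET₀ = 1.14 × 4.7400 = 5.4036 mm/d
Over 28 days: 5.4036 × 28 = 151.301 mm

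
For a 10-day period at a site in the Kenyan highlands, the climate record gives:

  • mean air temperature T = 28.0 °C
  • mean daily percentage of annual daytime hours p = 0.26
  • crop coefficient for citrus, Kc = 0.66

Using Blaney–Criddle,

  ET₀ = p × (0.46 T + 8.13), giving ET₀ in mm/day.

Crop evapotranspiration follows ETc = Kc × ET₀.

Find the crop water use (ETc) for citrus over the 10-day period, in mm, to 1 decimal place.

36.1 mm

ET₀ = 0.26 × (0.46 × 28.0 + 8.13) = 0.26 × 21.010 = 5.4626 mm/d
ETc = Kc × ET₀ = 0.66 × 5.4626 = 3.6053 mm/d
Over 10 days: 3.6053 × 10 = 36.053 mm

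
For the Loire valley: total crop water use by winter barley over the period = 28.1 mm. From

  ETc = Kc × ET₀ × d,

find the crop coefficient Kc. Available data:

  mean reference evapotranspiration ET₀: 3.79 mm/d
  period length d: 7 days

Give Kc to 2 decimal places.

1.06

ETc = Kc × ET₀ × d  ⇒  Kc = ETc / (ET₀ × d)
Kc = 28.1 / (3.79 × 7) = 28.1 / 26.53 = 1.0592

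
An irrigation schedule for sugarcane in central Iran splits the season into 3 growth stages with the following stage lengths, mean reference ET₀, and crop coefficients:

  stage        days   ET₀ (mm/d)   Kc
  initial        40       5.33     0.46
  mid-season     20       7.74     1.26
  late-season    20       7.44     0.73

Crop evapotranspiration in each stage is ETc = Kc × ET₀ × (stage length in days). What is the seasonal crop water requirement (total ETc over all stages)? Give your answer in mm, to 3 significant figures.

402 mm

initial: 0.46 × 5.33 × 40 = 98.07 mm
mid-season: 1.26 × 7.74 × 20 = 195.05 mm
late-season: 0.73 × 7.44 × 20 = 108.62 mm
Seasonal total = 401.74 mm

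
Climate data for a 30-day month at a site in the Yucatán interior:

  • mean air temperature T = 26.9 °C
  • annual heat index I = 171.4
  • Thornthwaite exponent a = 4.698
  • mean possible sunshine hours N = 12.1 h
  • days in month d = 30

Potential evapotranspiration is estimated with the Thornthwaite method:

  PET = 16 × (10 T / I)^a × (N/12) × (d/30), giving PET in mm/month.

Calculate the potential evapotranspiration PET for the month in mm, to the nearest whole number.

10T/I = 10 × 26.9 / 171.4 = 1.5694
(10T/I)^a = 1.5694^4.698 = 8.3092
Uncorrected PET = 16 × 8.3092 = 132.947 mm
Correction = (N/12)(d/30) = (12.1/12)(30/30) = 1.0083
PET = 132.947 × 1.0083 = 134.050 mm/month

134 mm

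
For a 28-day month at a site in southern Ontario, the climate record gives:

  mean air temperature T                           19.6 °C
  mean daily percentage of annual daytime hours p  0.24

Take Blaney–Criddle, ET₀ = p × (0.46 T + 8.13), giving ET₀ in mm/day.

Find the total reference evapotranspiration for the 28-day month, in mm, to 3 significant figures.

ET₀ = 0.24 × (0.46 × 19.6 + 8.13) = 0.24 × 17.146 = 4.1150 mm/d
Monthly total = 4.1150 × 28 = 115.220 mm

115 mm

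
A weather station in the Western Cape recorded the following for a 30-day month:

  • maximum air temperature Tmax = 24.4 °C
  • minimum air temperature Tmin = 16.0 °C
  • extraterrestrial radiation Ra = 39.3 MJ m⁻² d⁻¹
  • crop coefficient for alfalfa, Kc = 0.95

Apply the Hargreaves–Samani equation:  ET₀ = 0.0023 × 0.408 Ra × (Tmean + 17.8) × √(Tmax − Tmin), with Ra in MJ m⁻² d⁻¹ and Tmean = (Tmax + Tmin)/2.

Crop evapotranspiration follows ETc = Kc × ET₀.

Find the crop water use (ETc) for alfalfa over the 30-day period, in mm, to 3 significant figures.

Tmean = (24.4 + 16.0)/2 = 20.20 °C
0.408 Ra = 0.408 × 39.3 = 16.0344 mm/d equivalent
ET₀ = 0.0023 × 16.0344 × (20.20 + 17.8) × √8.4 = 0.0023 × 16.0344 × 38.00 × 2.8983 = 4.0617 mm/d
ETc = Kc × ET₀ = 0.95 × 4.0617 = 3.8586 mm/d
Over 30 days: 3.8586 × 30 = 115.758 mm

116 mm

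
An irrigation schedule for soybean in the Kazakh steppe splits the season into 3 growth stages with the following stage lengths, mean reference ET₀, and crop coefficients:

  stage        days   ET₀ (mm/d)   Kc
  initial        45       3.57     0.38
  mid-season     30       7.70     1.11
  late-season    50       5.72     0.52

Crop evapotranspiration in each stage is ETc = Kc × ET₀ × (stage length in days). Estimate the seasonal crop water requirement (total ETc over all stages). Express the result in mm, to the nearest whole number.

initial: 0.38 × 3.57 × 45 = 61.05 mm
mid-season: 1.11 × 7.70 × 30 = 256.41 mm
late-season: 0.52 × 5.72 × 50 = 148.72 mm
Seasonal total = 466.18 mm

466 mm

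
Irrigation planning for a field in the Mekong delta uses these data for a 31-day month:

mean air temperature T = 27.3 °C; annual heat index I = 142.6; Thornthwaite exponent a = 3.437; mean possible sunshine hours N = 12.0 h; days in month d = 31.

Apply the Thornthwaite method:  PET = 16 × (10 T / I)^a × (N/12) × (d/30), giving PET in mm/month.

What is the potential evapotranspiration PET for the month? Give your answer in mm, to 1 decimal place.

10T/I = 10 × 27.3 / 142.6 = 1.9144
(10T/I)^a = 1.9144^3.437 = 9.3185
Uncorrected PET = 16 × 9.3185 = 149.096 mm
Correction = (N/12)(d/30) = (12.0/12)(31/30) = 1.0333
PET = 149.096 × 1.0333 = 154.061 mm/month

154.1 mm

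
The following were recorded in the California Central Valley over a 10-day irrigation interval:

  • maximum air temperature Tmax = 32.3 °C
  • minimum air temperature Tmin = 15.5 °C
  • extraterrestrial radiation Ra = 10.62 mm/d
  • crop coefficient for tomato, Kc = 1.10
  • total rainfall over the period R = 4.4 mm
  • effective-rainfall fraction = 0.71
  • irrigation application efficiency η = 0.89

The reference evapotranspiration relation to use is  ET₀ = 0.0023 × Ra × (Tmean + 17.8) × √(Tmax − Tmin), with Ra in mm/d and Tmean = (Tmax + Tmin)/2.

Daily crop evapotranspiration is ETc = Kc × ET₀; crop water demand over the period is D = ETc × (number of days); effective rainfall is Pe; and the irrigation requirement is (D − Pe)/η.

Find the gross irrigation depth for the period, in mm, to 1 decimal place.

Tmean = (32.3 + 15.5)/2 = 23.90 °C
ET₀ = 0.0023 × 10.62 × (23.90 + 17.8) × √16.8 = 0.0023 × 10.62 × 41.70 × 4.0988 = 4.1749 mm/d
ETc = Kc × ET₀ = 1.10 × 4.1749 = 4.5924 mm/d
Crop demand D = ETc × 10 d = 4.5924 × 10 = 45.924 mm
Pe = 0.71 × 4.4 = 3.124 mm
D − Pe = 45.924 − 3.124 = 42.800 mm
Gross irrigation = 42.800 / 0.89 = 48.090 mm

48.1 mm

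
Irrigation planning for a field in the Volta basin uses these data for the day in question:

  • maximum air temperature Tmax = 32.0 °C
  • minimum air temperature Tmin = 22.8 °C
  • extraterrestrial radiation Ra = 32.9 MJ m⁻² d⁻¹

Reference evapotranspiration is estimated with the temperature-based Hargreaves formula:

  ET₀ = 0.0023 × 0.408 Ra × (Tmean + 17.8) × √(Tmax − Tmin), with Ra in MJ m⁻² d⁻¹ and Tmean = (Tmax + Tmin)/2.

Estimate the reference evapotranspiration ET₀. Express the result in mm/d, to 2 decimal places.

4.23 mm/d

Tmean = (32.0 + 22.8)/2 = 27.40 °C
0.408 Ra = 0.408 × 32.9 = 13.4232 mm/d equivalent
ET₀ = 0.0023 × 13.4232 × (27.40 + 17.8) × √9.2 = 0.0023 × 13.4232 × 45.20 × 3.0332 = 4.2328 mm/d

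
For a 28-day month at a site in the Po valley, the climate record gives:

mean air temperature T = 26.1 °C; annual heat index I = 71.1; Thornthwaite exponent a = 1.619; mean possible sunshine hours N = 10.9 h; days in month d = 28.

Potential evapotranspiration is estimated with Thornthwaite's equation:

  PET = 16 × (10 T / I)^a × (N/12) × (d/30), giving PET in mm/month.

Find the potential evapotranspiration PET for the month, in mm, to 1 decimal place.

10T/I = 10 × 26.1 / 71.1 = 3.6709
(10T/I)^a = 3.6709^1.619 = 8.2104
Uncorrected PET = 16 × 8.2104 = 131.366 mm
Correction = (N/12)(d/30) = (10.9/12)(28/30) = 0.8478
PET = 131.366 × 0.8478 = 111.372 mm/month

111.4 mm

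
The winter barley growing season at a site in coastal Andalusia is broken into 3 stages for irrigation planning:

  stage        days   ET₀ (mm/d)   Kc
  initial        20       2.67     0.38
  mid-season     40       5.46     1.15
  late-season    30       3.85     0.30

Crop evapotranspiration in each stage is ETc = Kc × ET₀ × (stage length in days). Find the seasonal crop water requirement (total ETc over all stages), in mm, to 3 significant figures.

initial: 0.38 × 2.67 × 20 = 20.29 mm
mid-season: 1.15 × 5.46 × 40 = 251.16 mm
late-season: 0.30 × 3.85 × 30 = 34.65 mm
Seasonal total = 306.10 mm

306 mm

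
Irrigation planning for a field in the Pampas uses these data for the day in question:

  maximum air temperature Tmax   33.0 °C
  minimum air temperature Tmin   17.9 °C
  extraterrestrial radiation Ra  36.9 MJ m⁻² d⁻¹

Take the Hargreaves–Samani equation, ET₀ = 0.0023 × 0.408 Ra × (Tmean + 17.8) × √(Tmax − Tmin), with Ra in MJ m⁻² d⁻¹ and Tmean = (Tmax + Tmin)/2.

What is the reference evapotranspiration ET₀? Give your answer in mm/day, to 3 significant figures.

Tmean = (33.0 + 17.9)/2 = 25.45 °C
0.408 Ra = 0.408 × 36.9 = 15.0552 mm/d equivalent
ET₀ = 0.0023 × 15.0552 × (25.45 + 17.8) × √15.1 = 0.0023 × 15.0552 × 43.25 × 3.8859 = 5.8196 mm/d

5.82 mm/day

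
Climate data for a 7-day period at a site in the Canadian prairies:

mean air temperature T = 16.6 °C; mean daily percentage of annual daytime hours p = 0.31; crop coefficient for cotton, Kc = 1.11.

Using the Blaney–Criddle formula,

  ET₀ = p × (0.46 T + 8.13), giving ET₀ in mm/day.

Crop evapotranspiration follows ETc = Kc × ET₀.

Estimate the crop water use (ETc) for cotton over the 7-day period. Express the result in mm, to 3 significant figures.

ET₀ = 0.31 × (0.46 × 16.6 + 8.13) = 0.31 × 15.766 = 4.8875 mm/d
ETc = Kc × ET₀ = 1.11 × 4.8875 = 5.4251 mm/d
Over 7 days: 5.4251 × 7 = 37.976 mm

38.0 mm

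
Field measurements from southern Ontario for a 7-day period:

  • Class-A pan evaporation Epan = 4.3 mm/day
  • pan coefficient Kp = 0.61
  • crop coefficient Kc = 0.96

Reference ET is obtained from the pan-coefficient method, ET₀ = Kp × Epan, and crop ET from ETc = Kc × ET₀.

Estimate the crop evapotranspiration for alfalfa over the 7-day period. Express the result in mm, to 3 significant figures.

ET₀ = 0.61 × 4.3 = 2.6230 mm/d
ETc = Kc × ET₀ = 0.96 × 2.6230 = 2.5181 mm/d
Over 7 days: 2.5181 × 7 = 17.627 mm

17.6 mm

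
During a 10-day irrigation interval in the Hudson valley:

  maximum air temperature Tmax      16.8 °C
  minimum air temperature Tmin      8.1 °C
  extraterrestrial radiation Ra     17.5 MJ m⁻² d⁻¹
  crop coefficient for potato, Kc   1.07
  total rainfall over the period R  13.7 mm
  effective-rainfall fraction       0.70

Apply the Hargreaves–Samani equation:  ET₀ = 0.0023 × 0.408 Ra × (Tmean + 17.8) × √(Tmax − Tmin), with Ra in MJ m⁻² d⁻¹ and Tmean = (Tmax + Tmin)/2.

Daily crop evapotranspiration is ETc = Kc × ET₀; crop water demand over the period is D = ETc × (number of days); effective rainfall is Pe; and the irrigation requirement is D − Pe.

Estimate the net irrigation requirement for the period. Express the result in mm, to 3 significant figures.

6.09 mm

Tmean = (16.8 + 8.1)/2 = 12.45 °C
0.408 Ra = 0.408 × 17.5 = 7.1400 mm/d equivalent
ET₀ = 0.0023 × 7.1400 × (12.45 + 17.8) × √8.7 = 0.0023 × 7.1400 × 30.25 × 2.9496 = 1.4653 mm/d
ETc = Kc × ET₀ = 1.07 × 1.4653 = 1.5679 mm/d
Crop demand D = ETc × 10 d = 1.5679 × 10 = 15.679 mm
Pe = 0.70 × 13.7 = 9.590 mm
D − Pe = 15.679 − 9.590 = 6.089 mm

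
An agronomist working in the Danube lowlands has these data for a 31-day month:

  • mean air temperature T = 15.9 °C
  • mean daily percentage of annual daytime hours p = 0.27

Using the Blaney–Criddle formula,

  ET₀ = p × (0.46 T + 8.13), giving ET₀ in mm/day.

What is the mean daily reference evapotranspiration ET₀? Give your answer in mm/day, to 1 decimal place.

4.2 mm/day

ET₀ = 0.27 × (0.46 × 15.9 + 8.13) = 0.27 × 15.444 = 4.1699 mm/d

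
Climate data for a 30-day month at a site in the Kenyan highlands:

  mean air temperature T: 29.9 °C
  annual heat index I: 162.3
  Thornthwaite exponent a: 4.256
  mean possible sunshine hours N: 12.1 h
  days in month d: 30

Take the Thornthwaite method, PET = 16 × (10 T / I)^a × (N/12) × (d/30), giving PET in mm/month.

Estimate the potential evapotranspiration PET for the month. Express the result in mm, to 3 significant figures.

217 mm

10T/I = 10 × 29.9 / 162.3 = 1.8423
(10T/I)^a = 1.8423^4.256 = 13.4702
Uncorrected PET = 16 × 13.4702 = 215.523 mm
Correction = (N/12)(d/30) = (12.1/12)(30/30) = 1.0083
PET = 215.523 × 1.0083 = 217.312 mm/month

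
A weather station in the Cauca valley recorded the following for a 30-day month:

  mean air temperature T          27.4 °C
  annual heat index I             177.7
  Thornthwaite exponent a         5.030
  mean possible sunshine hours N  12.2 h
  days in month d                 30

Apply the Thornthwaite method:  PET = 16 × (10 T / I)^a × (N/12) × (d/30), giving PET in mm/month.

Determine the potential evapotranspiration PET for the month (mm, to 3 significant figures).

10T/I = 10 × 27.4 / 177.7 = 1.5419
(10T/I)^a = 1.5419^5.030 = 8.8292
Uncorrected PET = 16 × 8.8292 = 141.267 mm
Correction = (N/12)(d/30) = (12.2/12)(30/30) = 1.0167
PET = 141.267 × 1.0167 = 143.626 mm/month

144 mm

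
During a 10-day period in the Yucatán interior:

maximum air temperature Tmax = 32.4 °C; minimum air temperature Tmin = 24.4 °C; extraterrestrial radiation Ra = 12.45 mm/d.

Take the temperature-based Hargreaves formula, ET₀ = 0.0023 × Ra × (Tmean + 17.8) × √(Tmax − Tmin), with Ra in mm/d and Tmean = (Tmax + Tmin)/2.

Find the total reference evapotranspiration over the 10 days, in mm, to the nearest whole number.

37 mm

Tmean = (32.4 + 24.4)/2 = 28.40 °C
ET₀ = 0.0023 × 12.45 × (28.40 + 17.8) × √8.0 = 0.0023 × 12.45 × 46.20 × 2.8284 = 3.7418 mm/d
Over 10 days: 3.7418 × 10 = 37.418 mm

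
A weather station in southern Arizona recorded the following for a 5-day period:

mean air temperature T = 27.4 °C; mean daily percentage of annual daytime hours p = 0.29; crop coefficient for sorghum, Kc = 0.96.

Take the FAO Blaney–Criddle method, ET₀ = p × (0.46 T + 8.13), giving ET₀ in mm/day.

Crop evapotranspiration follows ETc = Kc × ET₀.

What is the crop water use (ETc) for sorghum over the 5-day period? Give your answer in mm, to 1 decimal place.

ET₀ = 0.29 × (0.46 × 27.4 + 8.13) = 0.29 × 20.734 = 6.0129 mm/d
ETc = Kc × ET₀ = 0.96 × 6.0129 = 5.7724 mm/d
Over 5 days: 5.7724 × 5 = 28.862 mm

28.9 mm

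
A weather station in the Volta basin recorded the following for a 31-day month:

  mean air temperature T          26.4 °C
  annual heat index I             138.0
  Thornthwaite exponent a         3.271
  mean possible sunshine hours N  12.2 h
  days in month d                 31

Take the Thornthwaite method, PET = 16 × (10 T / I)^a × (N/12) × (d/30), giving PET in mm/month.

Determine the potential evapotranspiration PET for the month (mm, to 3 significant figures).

140 mm

10T/I = 10 × 26.4 / 138.0 = 1.9130
(10T/I)^a = 1.9130^3.271 = 8.3462
Uncorrected PET = 16 × 8.3462 = 133.539 mm
Correction = (N/12)(d/30) = (12.2/12)(31/30) = 1.0506
PET = 133.539 × 1.0506 = 140.296 mm/month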